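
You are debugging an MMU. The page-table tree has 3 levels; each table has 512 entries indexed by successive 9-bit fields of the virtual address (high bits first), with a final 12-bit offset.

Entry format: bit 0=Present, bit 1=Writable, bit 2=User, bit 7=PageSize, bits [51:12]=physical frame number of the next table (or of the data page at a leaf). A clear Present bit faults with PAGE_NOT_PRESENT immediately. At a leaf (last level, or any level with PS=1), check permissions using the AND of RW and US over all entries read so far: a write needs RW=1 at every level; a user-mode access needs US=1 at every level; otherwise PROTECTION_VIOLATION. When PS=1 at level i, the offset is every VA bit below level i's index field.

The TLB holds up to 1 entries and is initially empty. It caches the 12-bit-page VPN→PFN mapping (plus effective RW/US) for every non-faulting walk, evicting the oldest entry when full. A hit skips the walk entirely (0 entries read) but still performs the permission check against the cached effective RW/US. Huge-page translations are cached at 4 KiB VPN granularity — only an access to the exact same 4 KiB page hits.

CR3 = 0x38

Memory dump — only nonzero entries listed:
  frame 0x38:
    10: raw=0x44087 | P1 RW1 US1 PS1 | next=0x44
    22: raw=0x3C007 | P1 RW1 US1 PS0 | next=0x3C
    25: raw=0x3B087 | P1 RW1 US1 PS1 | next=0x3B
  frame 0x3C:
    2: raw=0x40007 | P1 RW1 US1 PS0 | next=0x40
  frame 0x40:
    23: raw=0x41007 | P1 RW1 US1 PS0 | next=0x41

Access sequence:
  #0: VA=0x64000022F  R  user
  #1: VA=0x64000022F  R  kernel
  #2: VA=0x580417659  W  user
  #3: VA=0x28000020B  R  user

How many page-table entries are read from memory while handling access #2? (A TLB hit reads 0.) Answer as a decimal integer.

Per-access translation:
#0 VA=0x64000022F (r,user):
  L0 @0x38[25] → 0x3B087  P=1,RW=1,US=1,PS=1
  ✓ 0x3B22F (huge @L0)  — 1 lookups
#1 VA=0x64000022F (r,kernel):
  TLB hit vpn=0x640000 → PA=0x3B22F
#2 VA=0x580417659 (w,user):
  L0 @0x38[22] → 0x3C007  P=1,RW=1,US=1,PS=0
  L1 @0x3C[2] → 0x40007  P=1,RW=1,US=1,PS=0
  L2 @0x40[23] → 0x41007  P=1,RW=1,US=1,PS=0
  ✓ 0x41659  — 3 lookups
#3 VA=0x28000020B (r,user):
  L0 @0x38[10] → 0x44087  P=1,RW=1,US=1,PS=1
  ✓ 0x4420B (huge @L0)  — 1 lookups

Entries read for #2: 3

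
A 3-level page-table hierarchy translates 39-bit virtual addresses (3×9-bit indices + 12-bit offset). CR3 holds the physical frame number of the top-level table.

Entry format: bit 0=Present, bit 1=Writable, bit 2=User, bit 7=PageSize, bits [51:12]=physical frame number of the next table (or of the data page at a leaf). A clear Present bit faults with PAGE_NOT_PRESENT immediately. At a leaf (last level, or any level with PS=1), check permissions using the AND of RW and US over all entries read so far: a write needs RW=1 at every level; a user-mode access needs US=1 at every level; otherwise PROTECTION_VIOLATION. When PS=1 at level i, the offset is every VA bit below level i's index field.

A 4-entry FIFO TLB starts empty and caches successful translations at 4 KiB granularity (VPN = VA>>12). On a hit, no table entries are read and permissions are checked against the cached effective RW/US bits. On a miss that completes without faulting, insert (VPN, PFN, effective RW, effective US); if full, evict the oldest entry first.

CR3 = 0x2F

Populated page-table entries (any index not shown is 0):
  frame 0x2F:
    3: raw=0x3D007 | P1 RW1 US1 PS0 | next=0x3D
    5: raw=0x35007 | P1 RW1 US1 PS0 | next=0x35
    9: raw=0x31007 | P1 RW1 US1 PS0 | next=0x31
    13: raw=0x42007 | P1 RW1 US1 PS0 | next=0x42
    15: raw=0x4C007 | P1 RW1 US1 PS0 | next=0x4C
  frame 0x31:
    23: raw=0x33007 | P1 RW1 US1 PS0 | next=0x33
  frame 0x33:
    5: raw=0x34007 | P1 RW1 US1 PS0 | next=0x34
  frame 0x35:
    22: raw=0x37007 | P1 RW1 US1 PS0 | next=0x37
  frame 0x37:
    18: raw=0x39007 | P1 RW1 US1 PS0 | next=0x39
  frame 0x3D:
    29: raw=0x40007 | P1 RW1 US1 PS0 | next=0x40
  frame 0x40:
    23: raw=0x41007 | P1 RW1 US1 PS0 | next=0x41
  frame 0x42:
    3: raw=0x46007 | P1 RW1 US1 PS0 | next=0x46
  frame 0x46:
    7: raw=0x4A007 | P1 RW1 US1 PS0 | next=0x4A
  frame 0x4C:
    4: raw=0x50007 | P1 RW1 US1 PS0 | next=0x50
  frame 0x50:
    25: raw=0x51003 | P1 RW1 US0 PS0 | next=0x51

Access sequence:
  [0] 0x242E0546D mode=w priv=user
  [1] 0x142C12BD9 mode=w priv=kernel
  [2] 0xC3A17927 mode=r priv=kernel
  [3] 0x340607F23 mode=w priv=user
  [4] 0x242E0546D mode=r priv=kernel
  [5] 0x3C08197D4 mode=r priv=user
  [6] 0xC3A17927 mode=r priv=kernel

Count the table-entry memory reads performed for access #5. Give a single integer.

Trace:
#0 VA=0x242E0546D (w,user):
  [0] read 0x2F idx=9: raw=0x31007 flags P=1 W=1 U=1 S=0
  [1] read 0x31 idx=23: raw=0x33007 flags P=1 W=1 U=1 S=0
  [2] read 0x33 idx=5: raw=0x34007 flags P=1 W=1 U=1 S=0
  → PA=0x3446D  (3 entries read)
#1 VA=0x142C12BD9 (w,kernel):
  [0] read 0x2F idx=5: raw=0x35007 flags P=1 W=1 U=1 S=0
  [1] read 0x35 idx=22: raw=0x37007 flags P=1 W=1 U=1 S=0
  [2] read 0x37 idx=18: raw=0x39007 flags P=1 W=1 U=1 S=0
  → PA=0x39BD9  (3 entries read)
#2 VA=0xC3A17927 (r,kernel):
  [0] read 0x2F idx=3: raw=0x3D007 flags P=1 W=1 U=1 S=0
  [1] read 0x3D idx=29: raw=0x40007 flags P=1 W=1 U=1 S=0
  [2] read 0x40 idx=23: raw=0x41007 flags P=1 W=1 U=1 S=0
  → PA=0x41927  (3 entries read)
#3 VA=0x340607F23 (w,user):
  [0] read 0x2F idx=13: raw=0x42007 flags P=1 W=1 U=1 S=0
  [1] read 0x42 idx=3: raw=0x46007 flags P=1 W=1 U=1 S=0
  [2] read 0x46 idx=7: raw=0x4A007 flags P=1 W=1 U=1 S=0
  → PA=0x4AF23  (3 entries read)
#4 VA=0x242E0546D (r,kernel):
  TLB hit vpn=0x242E05 → PA=0x3446D
#5 VA=0x3C08197D4 (r,user):
  [0] read 0x2F idx=15: raw=0x4C007 flags P=1 W=1 U=1 S=0
  [1] read 0x4C idx=4: raw=0x50007 flags P=1 W=1 U=1 S=0
  [2] read 0x50 idx=25: raw=0x51003 flags P=1 W=1 U=0 S=0
  ⇒ fault: PROTECTION_VIOLATION  — 3 lookups
#6 VA=0xC3A17927 (r,kernel):
  TLB hit vpn=0xC3A17 → PA=0x41927

Entries read for #5: 3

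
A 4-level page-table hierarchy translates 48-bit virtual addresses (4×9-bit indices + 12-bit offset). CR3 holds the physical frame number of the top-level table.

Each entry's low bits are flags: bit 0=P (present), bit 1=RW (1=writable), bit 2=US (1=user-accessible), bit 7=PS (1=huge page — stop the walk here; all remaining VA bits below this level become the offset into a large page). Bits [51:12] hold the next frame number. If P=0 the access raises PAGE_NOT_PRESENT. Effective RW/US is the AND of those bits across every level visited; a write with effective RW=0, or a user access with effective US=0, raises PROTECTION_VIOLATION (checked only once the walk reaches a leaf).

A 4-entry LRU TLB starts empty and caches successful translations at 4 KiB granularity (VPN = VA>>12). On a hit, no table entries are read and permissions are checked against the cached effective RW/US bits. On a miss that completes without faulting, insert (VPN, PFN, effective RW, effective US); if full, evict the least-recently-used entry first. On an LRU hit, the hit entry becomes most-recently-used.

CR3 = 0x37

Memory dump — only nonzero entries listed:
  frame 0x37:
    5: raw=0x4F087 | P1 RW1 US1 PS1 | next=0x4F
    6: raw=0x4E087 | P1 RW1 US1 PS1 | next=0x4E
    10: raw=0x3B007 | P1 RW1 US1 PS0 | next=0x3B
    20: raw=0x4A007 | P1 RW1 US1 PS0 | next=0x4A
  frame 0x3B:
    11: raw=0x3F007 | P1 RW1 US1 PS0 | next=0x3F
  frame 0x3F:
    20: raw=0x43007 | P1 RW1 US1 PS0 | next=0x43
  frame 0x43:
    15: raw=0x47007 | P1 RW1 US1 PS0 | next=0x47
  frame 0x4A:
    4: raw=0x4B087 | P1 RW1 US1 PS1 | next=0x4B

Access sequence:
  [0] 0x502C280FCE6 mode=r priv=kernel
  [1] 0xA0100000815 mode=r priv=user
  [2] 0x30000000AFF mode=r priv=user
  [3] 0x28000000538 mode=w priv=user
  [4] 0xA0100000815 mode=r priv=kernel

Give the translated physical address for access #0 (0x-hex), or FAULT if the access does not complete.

Walk each access:
#0 VA=0x502C280FCE6 (r,kernel):
  lvl0: tbl 0x37, slot 10 ⇒ 0x3B007 (P1/RW1/US1/PS0)
  lvl1: tbl 0x3B, slot 11 ⇒ 0x3F007 (P1/RW1/US1/PS0)
  lvl2: tbl 0x3F, slot 20 ⇒ 0x43007 (P1/RW1/US1/PS0)
  lvl3: tbl 0x43, slot 15 ⇒ 0x47007 (P1/RW1/US1/PS0)
  → PA=0x47CE6  (4 entries read)
#1 VA=0xA0100000815 (r,user):
  lvl0: tbl 0x37, slot 20 ⇒ 0x4A007 (P1/RW1/US1/PS0)
  lvl1: tbl 0x4A, slot 4 ⇒ 0x4B087 (P1/RW1/US1/PS1)
  → PA=0x4B815 (huge @L1)  (2 entries read)
#2 VA=0x30000000AFF (r,user):
  lvl0: tbl 0x37, slot 6 ⇒ 0x4E087 (P1/RW1/US1/PS1)
  → PA=0x4EAFF (huge @L0)  (1 entries read)
#3 VA=0x28000000538 (w,user):
  lvl0: tbl 0x37, slot 5 ⇒ 0x4F087 (P1/RW1/US1/PS1)
  → PA=0x4F538 (huge @L0)  (1 entries read)
#4 VA=0xA0100000815 (r,kernel):
  TLB hit vpn=0xA0100000 → PA=0x4B815

Access #0 PA: 0x47CE6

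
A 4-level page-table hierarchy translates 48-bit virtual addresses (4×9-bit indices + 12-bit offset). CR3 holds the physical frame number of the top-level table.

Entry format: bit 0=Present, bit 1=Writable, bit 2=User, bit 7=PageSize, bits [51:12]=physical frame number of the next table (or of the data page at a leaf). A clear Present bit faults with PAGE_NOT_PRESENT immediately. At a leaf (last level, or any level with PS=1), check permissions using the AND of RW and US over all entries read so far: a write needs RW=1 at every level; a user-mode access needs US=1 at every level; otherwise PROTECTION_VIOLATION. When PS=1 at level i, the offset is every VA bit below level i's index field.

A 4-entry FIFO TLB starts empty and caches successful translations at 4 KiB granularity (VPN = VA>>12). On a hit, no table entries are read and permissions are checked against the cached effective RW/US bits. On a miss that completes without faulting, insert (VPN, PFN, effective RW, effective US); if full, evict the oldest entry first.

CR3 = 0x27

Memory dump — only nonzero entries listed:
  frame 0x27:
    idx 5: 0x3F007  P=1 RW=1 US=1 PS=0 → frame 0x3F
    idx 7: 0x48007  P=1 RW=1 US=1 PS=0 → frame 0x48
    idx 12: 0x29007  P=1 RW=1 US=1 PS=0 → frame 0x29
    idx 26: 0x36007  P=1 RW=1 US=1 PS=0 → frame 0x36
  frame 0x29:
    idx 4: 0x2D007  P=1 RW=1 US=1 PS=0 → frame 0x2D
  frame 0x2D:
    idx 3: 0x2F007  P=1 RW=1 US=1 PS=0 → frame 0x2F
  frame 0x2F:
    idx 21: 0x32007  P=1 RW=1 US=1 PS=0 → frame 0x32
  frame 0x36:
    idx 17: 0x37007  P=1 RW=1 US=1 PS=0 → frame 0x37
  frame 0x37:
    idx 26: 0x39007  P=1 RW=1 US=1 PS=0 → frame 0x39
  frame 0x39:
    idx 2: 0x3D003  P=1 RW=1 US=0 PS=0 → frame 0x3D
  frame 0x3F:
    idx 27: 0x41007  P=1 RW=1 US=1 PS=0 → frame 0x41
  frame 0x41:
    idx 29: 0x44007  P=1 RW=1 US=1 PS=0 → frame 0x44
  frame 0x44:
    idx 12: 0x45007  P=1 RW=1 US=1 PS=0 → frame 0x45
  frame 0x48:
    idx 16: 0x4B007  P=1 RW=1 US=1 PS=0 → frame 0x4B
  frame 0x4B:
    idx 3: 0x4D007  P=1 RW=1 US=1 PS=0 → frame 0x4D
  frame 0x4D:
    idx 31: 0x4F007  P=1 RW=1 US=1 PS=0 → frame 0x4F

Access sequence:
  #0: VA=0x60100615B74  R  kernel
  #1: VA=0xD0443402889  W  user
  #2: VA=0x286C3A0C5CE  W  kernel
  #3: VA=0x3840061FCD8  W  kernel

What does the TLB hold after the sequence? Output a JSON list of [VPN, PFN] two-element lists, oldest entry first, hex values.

Per-access translation:
#0 VA=0x60100615B74 (r,kernel):
  lvl0: tbl 0x27, slot 12 ⇒ 0x29007 (P1/RW1/US1/PS0)
  lvl1: tbl 0x29, slot 4 ⇒ 0x2D007 (P1/RW1/US1/PS0)
  lvl2: tbl 0x2D, slot 3 ⇒ 0x2F007 (P1/RW1/US1/PS0)
  lvl3: tbl 0x2F, slot 21 ⇒ 0x32007 (P1/RW1/US1/PS0)
  ✓ 0x32B74  — 4 lookups
#1 VA=0xD0443402889 (w,user):
  lvl0: tbl 0x27, slot 26 ⇒ 0x36007 (P1/RW1/US1/PS0)
  lvl1: tbl 0x36, slot 17 ⇒ 0x37007 (P1/RW1/US1/PS0)
  lvl2: tbl 0x37, slot 26 ⇒ 0x39007 (P1/RW1/US1/PS0)
  lvl3: tbl 0x39, slot 2 ⇒ 0x3D003 (P1/RW1/US0/PS0)
  → PROTECTION_VIOLATION  (4 entries read)
#2 VA=0x286C3A0C5CE (w,kernel):
  lvl0: tbl 0x27, slot 5 ⇒ 0x3F007 (P1/RW1/US1/PS0)
  lvl1: tbl 0x3F, slot 27 ⇒ 0x41007 (P1/RW1/US1/PS0)
  lvl2: tbl 0x41, slot 29 ⇒ 0x44007 (P1/RW1/US1/PS0)
  lvl3: tbl 0x44, slot 12 ⇒ 0x45007 (P1/RW1/US1/PS0)
  ✓ 0x455CE  — 4 lookups
#3 VA=0x3840061FCD8 (w,kernel):
  lvl0: tbl 0x27, slot 7 ⇒ 0x48007 (P1/RW1/US1/PS0)
  lvl1: tbl 0x48, slot 16 ⇒ 0x4B007 (P1/RW1/US1/PS0)
  lvl2: tbl 0x4B, slot 3 ⇒ 0x4D007 (P1/RW1/US1/PS0)
  lvl3: tbl 0x4D, slot 31 ⇒ 0x4F007 (P1/RW1/US1/PS0)
  ✓ 0x4FCD8  — 4 lookups

TLB: [["0x60100615", "0x32"], ["0x286C3A0C", "0x45"], ["0x3840061F", "0x4F"]]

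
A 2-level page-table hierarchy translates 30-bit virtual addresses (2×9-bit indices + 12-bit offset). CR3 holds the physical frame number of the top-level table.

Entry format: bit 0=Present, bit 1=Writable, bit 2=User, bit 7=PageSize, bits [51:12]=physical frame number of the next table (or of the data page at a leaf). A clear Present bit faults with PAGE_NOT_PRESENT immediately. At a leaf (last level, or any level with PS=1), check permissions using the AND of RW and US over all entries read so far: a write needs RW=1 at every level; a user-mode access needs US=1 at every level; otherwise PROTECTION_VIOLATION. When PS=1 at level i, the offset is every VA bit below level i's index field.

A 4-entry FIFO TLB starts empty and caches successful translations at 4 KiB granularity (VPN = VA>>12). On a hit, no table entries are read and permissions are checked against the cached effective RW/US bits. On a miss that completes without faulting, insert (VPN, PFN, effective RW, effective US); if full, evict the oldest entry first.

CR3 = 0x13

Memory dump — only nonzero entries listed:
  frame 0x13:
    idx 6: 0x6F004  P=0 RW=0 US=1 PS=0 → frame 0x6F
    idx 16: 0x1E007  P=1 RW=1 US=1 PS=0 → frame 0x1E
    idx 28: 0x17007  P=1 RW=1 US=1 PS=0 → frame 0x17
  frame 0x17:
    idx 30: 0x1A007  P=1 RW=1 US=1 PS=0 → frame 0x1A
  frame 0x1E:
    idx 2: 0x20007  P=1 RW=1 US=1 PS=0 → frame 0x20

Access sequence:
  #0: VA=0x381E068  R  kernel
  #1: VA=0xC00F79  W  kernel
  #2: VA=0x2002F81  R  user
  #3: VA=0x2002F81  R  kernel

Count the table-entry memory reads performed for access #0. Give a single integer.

Per-access translation:
#0 VA=0x381E068 (r,kernel):
  [0] read 0x13 idx=28: raw=0x17007 flags P=1 W=1 U=1 S=0
  [1] read 0x17 idx=30: raw=0x1A007 flags P=1 W=1 U=1 S=0
  → PA=0x1A068  (2 entries read)
#1 VA=0xC00F79 (w,kernel):
  [0] read 0x13 idx=6: raw=0x6F004 flags P=0 W=0 U=1 S=0
  → PAGE_NOT_PRESENT  (1 entries read)
#2 VA=0x2002F81 (r,user):
  [0] read 0x13 idx=16: raw=0x1E007 flags P=1 W=1 U=1 S=0
  [1] read 0x1E idx=2: raw=0x20007 flags P=1 W=1 U=1 S=0
  → PA=0x20F81  (2 entries read)
#3 VA=0x2002F81 (r,kernel):
  TLB hit vpn=0x2002 → PA=0x20F81

Entries read for #0: 2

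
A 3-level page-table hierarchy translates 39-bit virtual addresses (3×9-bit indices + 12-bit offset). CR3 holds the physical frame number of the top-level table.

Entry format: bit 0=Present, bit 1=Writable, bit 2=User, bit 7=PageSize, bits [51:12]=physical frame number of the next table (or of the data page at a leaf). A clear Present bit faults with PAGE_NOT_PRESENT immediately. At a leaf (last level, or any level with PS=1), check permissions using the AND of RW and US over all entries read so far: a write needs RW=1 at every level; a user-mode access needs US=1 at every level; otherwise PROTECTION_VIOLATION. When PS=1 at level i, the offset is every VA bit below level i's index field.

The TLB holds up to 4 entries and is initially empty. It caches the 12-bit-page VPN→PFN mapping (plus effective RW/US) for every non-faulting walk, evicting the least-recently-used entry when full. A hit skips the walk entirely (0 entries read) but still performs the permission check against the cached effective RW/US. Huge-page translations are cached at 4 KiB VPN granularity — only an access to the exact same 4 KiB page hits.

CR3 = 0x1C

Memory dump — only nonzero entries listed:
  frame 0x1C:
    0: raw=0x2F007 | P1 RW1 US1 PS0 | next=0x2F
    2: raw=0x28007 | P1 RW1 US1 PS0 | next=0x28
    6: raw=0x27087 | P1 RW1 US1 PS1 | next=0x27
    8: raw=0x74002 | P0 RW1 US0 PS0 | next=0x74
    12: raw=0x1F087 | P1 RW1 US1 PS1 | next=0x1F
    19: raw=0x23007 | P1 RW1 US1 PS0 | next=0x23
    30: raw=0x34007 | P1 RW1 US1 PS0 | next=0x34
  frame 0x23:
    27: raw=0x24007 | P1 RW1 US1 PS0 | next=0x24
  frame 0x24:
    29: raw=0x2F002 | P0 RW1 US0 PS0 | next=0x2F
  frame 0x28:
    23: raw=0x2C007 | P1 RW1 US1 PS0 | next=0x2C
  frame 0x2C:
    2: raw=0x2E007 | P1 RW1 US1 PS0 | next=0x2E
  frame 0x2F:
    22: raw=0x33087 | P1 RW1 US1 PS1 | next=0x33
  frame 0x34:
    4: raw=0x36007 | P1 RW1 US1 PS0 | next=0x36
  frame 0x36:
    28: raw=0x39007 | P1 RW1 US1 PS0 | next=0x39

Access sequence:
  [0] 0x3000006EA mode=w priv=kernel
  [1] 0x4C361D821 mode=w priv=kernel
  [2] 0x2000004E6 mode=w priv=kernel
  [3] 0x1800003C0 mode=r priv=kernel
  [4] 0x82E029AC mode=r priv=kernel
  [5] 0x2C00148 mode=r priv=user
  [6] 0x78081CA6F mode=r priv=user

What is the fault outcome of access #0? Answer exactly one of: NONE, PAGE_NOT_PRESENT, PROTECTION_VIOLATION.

Trace:
#0 VA=0x3000006EA (w,kernel):
  lvl0: tbl 0x1C, slot 12 ⇒ 0x1F087 (P1/RW1/US1/PS1)
  ⇒ phys 0x1F6EA (huge @L0)  [1 reads]
#1 VA=0x4C361D821 (w,kernel):
  lvl0: tbl 0x1C, slot 19 ⇒ 0x23007 (P1/RW1/US1/PS0)
  lvl1: tbl 0x23, slot 27 ⇒ 0x24007 (P1/RW1/US1/PS0)
  lvl2: tbl 0x24, slot 29 ⇒ 0x2F002 (P0/RW1/US0/PS0)
  → PAGE_NOT_PRESENT  (3 entries read)
#2 VA=0x2000004E6 (w,kernel):
  lvl0: tbl 0x1C, slot 8 ⇒ 0x74002 (P0/RW1/US0/PS0)
  → PAGE_NOT_PRESENT  (1 entries read)
#3 VA=0x1800003C0 (r,kernel):
  lvl0: tbl 0x1C, slot 6 ⇒ 0x27087 (P1/RW1/US1/PS1)
  ⇒ phys 0x273C0 (huge @L0)  [1 reads]
#4 VA=0x82E029AC (r,kernel):
  lvl0: tbl 0x1C, slot 2 ⇒ 0x28007 (P1/RW1/US1/PS0)
  lvl1: tbl 0x28, slot 23 ⇒ 0x2C007 (P1/RW1/US1/PS0)
  lvl2: tbl 0x2C, slot 2 ⇒ 0x2E007 (P1/RW1/US1/PS0)
  ⇒ phys 0x2E9AC  [3 reads]
#5 VA=0x2C00148 (r,user):
  lvl0: tbl 0x1C, slot 0 ⇒ 0x2F007 (P1/RW1/US1/PS0)
  lvl1: tbl 0x2F, slot 22 ⇒ 0x33087 (P1/RW1/US1/PS1)
  ⇒ phys 0x33148 (huge @L1)  [2 reads]
#6 VA=0x78081CA6F (r,user):
  lvl0: tbl 0x1C, slot 30 ⇒ 0x34007 (P1/RW1/US1/PS0)
  lvl1: tbl 0x34, slot 4 ⇒ 0x36007 (P1/RW1/US1/PS0)
  lvl2: tbl 0x36, slot 28 ⇒ 0x39007 (P1/RW1/US1/PS0)
  ⇒ phys 0x39A6F  [3 reads]

Access #0 fault: NONE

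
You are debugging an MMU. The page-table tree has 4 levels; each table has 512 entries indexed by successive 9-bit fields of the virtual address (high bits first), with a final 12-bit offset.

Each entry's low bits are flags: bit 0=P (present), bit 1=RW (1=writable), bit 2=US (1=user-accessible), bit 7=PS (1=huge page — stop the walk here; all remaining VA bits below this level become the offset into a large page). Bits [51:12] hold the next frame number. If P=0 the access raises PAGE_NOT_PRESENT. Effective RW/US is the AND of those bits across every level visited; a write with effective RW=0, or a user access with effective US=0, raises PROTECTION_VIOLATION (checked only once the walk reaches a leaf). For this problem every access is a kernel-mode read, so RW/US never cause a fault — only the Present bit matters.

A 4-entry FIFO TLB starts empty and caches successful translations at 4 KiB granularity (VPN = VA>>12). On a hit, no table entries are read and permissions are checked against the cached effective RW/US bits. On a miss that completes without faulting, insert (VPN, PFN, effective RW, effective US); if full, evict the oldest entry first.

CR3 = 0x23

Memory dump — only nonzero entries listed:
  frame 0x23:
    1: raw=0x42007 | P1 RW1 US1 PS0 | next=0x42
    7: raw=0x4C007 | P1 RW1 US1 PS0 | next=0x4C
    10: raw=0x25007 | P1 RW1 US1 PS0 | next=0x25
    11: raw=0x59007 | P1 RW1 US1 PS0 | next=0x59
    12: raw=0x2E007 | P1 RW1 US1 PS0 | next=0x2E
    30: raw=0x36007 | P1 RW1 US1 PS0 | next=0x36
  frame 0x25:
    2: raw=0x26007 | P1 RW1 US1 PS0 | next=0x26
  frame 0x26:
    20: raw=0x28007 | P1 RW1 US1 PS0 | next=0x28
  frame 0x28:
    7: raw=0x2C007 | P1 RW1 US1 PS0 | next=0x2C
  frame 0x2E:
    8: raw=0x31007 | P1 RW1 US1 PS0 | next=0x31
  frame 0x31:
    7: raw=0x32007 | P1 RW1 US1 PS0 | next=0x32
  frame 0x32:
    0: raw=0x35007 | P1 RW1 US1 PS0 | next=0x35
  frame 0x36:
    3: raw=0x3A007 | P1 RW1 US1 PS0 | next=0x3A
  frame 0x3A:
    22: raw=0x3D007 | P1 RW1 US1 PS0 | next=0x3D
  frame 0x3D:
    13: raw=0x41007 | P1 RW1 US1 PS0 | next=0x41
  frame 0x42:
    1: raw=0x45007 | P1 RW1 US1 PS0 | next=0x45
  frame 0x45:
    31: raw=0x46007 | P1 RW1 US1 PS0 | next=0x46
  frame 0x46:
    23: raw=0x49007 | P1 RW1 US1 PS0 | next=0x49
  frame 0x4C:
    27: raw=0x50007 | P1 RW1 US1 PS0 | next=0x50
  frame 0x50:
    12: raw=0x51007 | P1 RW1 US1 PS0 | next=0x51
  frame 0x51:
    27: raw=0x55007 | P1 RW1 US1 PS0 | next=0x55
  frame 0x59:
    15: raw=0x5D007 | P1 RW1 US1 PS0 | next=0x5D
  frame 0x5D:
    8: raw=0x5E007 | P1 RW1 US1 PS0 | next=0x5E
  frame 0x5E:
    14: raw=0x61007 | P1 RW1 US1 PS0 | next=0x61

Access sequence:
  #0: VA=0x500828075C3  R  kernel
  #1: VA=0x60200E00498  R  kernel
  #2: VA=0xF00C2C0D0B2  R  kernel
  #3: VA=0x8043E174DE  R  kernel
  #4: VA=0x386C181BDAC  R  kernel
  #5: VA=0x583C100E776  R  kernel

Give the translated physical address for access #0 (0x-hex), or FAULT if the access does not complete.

Walk each access:
#0 VA=0x500828075C3 (r,kernel):
  [0] read 0x23 idx=10: raw=0x25007 flags P=1 W=1 U=1 S=0
  [1] read 0x25 idx=2: raw=0x26007 flags P=1 W=1 U=1 S=0
  [2] read 0x26 idx=20: raw=0x28007 flags P=1 W=1 U=1 S=0
  [3] read 0x28 idx=7: raw=0x2C007 flags P=1 W=1 U=1 S=0
  → PA=0x2C5C3  (4 entries read)
#1 VA=0x60200E00498 (r,kernel):
  [0] read 0x23 idx=12: raw=0x2E007 flags P=1 W=1 U=1 S=0
  [1] read 0x2E idx=8: raw=0x31007 flags P=1 W=1 U=1 S=0
  [2] read 0x31 idx=7: raw=0x32007 flags P=1 W=1 U=1 S=0
  [3] read 0x32 idx=0: raw=0x35007 flags P=1 W=1 U=1 S=0
  → PA=0x35498  (4 entries read)
#2 VA=0xF00C2C0D0B2 (r,kernel):
  [0] read 0x23 idx=30: raw=0x36007 flags P=1 W=1 U=1 S=0
  [1] read 0x36 idx=3: raw=0x3A007 flags P=1 W=1 U=1 S=0
  [2] read 0x3A idx=22: raw=0x3D007 flags P=1 W=1 U=1 S=0
  [3] read 0x3D idx=13: raw=0x41007 flags P=1 W=1 U=1 S=0
  → PA=0x410B2  (4 entries read)
#3 VA=0x8043E174DE (r,kernel):
  [0] read 0x23 idx=1: raw=0x42007 flags P=1 W=1 U=1 S=0
  [1] read 0x42 idx=1: raw=0x45007 flags P=1 W=1 U=1 S=0
  [2] read 0x45 idx=31: raw=0x46007 flags P=1 W=1 U=1 S=0
  [3] read 0x46 idx=23: raw=0x49007 flags P=1 W=1 U=1 S=0
  → PA=0x494DE  (4 entries read)
#4 VA=0x386C181BDAC (r,kernel):
  [0] read 0x23 idx=7: raw=0x4C007 flags P=1 W=1 U=1 S=0
  [1] read 0x4C idx=27: raw=0x50007 flags P=1 W=1 U=1 S=0
  [2] read 0x50 idx=12: raw=0x51007 flags P=1 W=1 U=1 S=0
  [3] read 0x51 idx=27: raw=0x55007 flags P=1 W=1 U=1 S=0
  → PA=0x55DAC  (4 entries read)
#5 VA=0x583C100E776 (r,kernel):
  [0] read 0x23 idx=11: raw=0x59007 flags P=1 W=1 U=1 S=0
  [1] read 0x59 idx=15: raw=0x5D007 flags P=1 W=1 U=1 S=0
  [2] read 0x5D idx=8: raw=0x5E007 flags P=1 W=1 U=1 S=0
  [3] read 0x5E idx=14: raw=0x61007 flags P=1 W=1 U=1 S=0
  → PA=0x61776  (4 entries read)

Access #0 PA: 0x2C5C3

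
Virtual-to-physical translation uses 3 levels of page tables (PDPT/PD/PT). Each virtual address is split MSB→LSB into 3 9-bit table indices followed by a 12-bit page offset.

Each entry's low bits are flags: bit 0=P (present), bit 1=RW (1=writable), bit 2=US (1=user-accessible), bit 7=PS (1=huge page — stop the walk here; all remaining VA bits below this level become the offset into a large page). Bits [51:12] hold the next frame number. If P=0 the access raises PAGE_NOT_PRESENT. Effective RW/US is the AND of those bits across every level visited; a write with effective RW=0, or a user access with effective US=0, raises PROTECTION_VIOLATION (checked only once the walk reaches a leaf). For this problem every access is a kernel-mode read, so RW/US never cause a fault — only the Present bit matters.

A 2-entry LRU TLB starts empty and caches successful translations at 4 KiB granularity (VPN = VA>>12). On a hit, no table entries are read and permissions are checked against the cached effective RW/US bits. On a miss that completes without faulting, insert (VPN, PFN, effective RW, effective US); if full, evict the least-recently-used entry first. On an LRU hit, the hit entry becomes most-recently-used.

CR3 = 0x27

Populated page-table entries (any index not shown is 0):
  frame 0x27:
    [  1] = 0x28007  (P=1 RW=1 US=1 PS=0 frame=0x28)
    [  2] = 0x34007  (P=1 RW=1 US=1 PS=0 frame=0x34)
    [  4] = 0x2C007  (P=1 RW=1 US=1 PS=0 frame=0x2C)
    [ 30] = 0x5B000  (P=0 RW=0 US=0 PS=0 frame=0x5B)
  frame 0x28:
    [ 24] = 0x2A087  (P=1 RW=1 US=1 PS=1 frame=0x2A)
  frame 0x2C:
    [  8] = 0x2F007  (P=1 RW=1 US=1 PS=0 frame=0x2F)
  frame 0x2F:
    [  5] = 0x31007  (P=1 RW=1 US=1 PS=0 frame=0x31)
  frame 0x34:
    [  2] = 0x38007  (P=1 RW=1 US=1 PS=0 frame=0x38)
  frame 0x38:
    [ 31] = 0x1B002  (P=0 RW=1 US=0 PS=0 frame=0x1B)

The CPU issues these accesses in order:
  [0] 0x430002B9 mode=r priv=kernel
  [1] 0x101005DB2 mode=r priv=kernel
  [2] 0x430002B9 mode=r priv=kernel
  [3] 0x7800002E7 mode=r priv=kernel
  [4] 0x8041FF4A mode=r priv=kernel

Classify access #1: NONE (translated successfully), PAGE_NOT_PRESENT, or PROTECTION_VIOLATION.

Walk each access:
#0 VA=0x430002B9 (r,kernel):
  [0] read 0x27 idx=1: raw=0x28007 flags P=1 W=1 U=1 S=0
  [1] read 0x28 idx=24: raw=0x2A087 flags P=1 W=1 U=1 S=1
  ✓ 0x2A2B9 (huge @L1)  — 2 lookups
#1 VA=0x101005DB2 (r,kernel):
  [0] read 0x27 idx=4: raw=0x2C007 flags P=1 W=1 U=1 S=0
  [1] read 0x2C idx=8: raw=0x2F007 flags P=1 W=1 U=1 S=0
  [2] read 0x2F idx=5: raw=0x31007 flags P=1 W=1 U=1 S=0
  ✓ 0x31DB2  — 3 lookups
#2 VA=0x430002B9 (r,kernel):
  TLB hit vpn=0x43000 → PA=0x2A2B9
#3 VA=0x7800002E7 (r,kernel):
  [0] read 0x27 idx=30: raw=0x5B000 flags P=0 W=0 U=0 S=0
  → PAGE_NOT_PRESENT  (1 entries read)
#4 VA=0x8041FF4A (r,kernel):
  [0] read 0x27 idx=2: raw=0x34007 flags P=1 W=1 U=1 S=0
  [1] read 0x34 idx=2: raw=0x38007 flags P=1 W=1 U=1 S=0
  [2] read 0x38 idx=31: raw=0x1B002 flags P=0 W=1 U=0 S=0
  → PAGE_NOT_PRESENT  (3 entries read)

Access #1 fault: NONE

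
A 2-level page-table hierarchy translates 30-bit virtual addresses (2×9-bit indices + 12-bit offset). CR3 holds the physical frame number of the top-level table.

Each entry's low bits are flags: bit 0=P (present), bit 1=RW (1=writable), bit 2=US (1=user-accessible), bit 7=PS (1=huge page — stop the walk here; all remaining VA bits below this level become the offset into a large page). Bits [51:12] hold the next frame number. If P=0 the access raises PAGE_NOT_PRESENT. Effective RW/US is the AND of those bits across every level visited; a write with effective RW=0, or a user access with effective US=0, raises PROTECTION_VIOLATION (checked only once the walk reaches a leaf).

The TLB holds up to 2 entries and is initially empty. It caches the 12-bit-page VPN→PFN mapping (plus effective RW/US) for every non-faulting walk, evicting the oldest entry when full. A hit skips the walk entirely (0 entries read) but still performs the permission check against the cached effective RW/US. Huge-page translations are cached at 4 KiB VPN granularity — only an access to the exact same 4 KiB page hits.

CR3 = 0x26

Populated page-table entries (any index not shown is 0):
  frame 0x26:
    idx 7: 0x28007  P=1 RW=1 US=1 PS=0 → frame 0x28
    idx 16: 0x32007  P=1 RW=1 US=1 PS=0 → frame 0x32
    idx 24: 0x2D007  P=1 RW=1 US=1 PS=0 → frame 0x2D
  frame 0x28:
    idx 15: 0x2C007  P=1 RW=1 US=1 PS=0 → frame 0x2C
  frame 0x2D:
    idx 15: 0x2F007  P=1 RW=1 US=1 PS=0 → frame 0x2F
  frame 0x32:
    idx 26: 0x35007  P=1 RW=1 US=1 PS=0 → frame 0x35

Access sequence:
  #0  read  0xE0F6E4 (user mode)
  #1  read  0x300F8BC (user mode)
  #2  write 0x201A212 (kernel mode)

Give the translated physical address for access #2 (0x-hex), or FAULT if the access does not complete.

Trace:
#0 VA=0xE0F6E4 (r,user):
  L0: frame=0x26 idx=7 entry=0x28007 [P=1 RW=1 US=1 PS=0]
  L1: frame=0x28 idx=15 entry=0x2C007 [P=1 RW=1 US=1 PS=0]
  ✓ 0x2C6E4  — 2 lookups
#1 VA=0x300F8BC (r,user):
  L0: frame=0x26 idx=24 entry=0x2D007 [P=1 RW=1 US=1 PS=0]
  L1: frame=0x2D idx=15 entry=0x2F007 [P=1 RW=1 US=1 PS=0]
  ✓ 0x2F8BC  — 2 lookups
#2 VA=0x201A212 (w,kernel):
  L0: frame=0x26 idx=16 entry=0x32007 [P=1 RW=1 US=1 PS=0]
  L1: frame=0x32 idx=26 entry=0x35007 [P=1 RW=1 US=1 PS=0]
  ✓ 0x35212  — 2 lookups

Access #2 PA: 0x35212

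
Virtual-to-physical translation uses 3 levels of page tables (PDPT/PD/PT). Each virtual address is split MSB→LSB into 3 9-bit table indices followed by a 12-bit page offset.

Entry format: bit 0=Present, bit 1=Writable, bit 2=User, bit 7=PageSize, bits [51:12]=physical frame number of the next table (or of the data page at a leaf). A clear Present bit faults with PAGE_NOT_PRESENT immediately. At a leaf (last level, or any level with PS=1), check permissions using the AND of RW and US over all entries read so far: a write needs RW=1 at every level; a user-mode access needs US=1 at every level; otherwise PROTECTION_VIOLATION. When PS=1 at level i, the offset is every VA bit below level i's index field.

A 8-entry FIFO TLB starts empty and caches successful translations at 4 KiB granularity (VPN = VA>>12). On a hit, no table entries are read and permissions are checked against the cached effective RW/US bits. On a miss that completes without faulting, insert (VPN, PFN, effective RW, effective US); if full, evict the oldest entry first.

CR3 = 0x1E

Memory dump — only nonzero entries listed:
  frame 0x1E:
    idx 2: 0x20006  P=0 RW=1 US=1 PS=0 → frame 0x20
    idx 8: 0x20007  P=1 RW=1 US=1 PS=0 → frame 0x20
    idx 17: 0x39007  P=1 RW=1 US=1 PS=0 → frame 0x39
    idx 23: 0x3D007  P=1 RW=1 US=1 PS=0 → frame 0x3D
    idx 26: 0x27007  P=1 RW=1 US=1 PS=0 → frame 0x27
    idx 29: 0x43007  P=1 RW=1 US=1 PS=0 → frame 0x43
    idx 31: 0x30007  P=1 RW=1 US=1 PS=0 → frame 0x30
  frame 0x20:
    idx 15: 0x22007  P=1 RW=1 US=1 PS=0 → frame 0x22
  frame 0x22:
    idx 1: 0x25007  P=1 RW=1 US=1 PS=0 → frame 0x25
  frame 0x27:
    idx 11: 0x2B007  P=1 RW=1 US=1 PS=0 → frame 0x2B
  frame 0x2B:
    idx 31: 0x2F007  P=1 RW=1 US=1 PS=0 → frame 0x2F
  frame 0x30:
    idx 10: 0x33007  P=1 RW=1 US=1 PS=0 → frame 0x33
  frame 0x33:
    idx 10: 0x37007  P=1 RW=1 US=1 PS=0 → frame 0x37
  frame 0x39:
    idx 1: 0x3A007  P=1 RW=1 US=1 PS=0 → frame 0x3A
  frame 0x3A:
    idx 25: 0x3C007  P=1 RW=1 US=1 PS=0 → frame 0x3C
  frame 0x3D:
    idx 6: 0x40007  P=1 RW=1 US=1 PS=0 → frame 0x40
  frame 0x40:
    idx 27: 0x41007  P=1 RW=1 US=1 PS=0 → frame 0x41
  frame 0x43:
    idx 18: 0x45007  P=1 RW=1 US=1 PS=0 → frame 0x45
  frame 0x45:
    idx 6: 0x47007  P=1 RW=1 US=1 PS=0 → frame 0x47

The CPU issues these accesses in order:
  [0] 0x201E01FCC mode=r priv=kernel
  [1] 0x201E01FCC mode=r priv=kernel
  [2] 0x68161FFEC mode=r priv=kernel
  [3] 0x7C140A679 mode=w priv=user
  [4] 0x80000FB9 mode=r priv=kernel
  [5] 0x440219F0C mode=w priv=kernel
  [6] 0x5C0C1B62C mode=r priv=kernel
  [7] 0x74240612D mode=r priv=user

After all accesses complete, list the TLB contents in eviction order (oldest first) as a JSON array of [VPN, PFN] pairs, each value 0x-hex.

Trace:
#0 VA=0x201E01FCC (r,kernel):
  [0] read 0x1E idx=8: raw=0x20007 flags P=1 W=1 U=1 S=0
  [1] read 0x20 idx=15: raw=0x22007 flags P=1 W=1 U=1 S=0
  [2] read 0x22 idx=1: raw=0x25007 flags P=1 W=1 U=1 S=0
  ⇒ phys 0x25FCC  [3 reads]
#1 VA=0x201E01FCC (r,kernel):
  TLB hit vpn=0x201E01 → PA=0x25FCC
#2 VA=0x68161FFEC (r,kernel):
  [0] read 0x1E idx=26: raw=0x27007 flags P=1 W=1 U=1 S=0
  [1] read 0x27 idx=11: raw=0x2B007 flags P=1 W=1 U=1 S=0
  [2] read 0x2B idx=31: raw=0x2F007 flags P=1 W=1 U=1 S=0
  ⇒ phys 0x2FFEC  [3 reads]
#3 VA=0x7C140A679 (w,user):
  [0] read 0x1E idx=31: raw=0x30007 flags P=1 W=1 U=1 S=0
  [1] read 0x30 idx=10: raw=0x33007 flags P=1 W=1 U=1 S=0
  [2] read 0x33 idx=10: raw=0x37007 flags P=1 W=1 U=1 S=0
  ⇒ phys 0x37679  [3 reads]
#4 VA=0x80000FB9 (r,kernel):
  [0] read 0x1E idx=2: raw=0x20006 flags P=0 W=1 U=1 S=0
  ⇒ fault: PAGE_NOT_PRESENT  — 1 lookups
#5 VA=0x440219F0C (w,kernel):
  [0] read 0x1E idx=17: raw=0x39007 flags P=1 W=1 U=1 S=0
  [1] read 0x39 idx=1: raw=0x3A007 flags P=1 W=1 U=1 S=0
  [2] read 0x3A idx=25: raw=0x3C007 flags P=1 W=1 U=1 S=0
  ⇒ phys 0x3CF0C  [3 reads]
#6 VA=0x5C0C1B62C (r,kernel):
  [0] read 0x1E idx=23: raw=0x3D007 flags P=1 W=1 U=1 S=0
  [1] read 0x3D idx=6: raw=0x40007 flags P=1 W=1 U=1 S=0
  [2] read 0x40 idx=27: raw=0x41007 flags P=1 W=1 U=1 S=0
  ⇒ phys 0x4162C  [3 reads]
#7 VA=0x74240612D (r,user):
  [0] read 0x1E idx=29: raw=0x43007 flags P=1 W=1 U=1 S=0
  [1] read 0x43 idx=18: raw=0x45007 flags P=1 W=1 U=1 S=0
  [2] read 0x45 idx=6: raw=0x47007 flags P=1 W=1 U=1 S=0
  ⇒ phys 0x4712D  [3 reads]

TLB: [["0x201E01", "0x25"], ["0x68161F", "0x2F"], ["0x7C140A", "0x37"], ["0x440219", "0x3C"], ["0x5C0C1B", "0x41"], ["0x742406", "0x47"]]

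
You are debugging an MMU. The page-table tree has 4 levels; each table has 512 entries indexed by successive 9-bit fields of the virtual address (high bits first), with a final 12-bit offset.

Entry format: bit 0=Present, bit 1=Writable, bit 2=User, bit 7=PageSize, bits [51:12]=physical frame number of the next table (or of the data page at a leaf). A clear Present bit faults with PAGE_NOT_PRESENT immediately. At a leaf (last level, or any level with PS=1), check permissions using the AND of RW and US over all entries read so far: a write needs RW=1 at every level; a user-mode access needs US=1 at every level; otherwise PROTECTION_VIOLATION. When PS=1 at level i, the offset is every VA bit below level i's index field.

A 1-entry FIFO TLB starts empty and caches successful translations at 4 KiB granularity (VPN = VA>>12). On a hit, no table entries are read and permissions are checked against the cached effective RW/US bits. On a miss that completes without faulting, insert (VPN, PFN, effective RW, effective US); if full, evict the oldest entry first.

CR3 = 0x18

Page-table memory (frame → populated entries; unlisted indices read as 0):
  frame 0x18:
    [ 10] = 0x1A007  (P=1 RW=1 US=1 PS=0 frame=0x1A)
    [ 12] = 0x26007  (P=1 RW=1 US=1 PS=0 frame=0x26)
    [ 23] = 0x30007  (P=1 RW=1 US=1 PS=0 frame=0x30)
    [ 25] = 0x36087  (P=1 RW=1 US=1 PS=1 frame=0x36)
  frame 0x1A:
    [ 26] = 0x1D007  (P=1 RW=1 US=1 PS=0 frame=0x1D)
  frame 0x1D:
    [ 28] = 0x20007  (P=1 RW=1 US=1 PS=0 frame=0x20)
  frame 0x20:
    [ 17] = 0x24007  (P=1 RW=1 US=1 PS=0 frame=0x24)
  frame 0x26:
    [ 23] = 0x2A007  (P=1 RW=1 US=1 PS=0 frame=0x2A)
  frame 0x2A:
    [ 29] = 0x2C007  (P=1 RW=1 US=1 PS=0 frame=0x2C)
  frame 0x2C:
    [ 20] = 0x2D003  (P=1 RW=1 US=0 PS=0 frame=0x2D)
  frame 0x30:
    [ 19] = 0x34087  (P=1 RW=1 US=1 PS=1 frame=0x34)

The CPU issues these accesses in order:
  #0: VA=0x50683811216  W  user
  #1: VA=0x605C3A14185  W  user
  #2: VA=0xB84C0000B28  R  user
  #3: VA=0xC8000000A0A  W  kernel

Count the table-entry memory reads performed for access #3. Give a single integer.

Per-access translation:
#0 VA=0x50683811216 (w,user):
  [0] read 0x18 idx=10: raw=0x1A007 flags P=1 W=1 U=1 S=0
  [1] read 0x1A idx=26: raw=0x1D007 flags P=1 W=1 U=1 S=0
  [2] read 0x1D idx=28: raw=0x20007 flags P=1 W=1 U=1 S=0
  [3] read 0x20 idx=17: raw=0x24007 flags P=1 W=1 U=1 S=0
  → PA=0x24216  (4 entries read)
#1 VA=0x605C3A14185 (w,user):
  [0] read 0x18 idx=12: raw=0x26007 flags P=1 W=1 U=1 S=0
  [1] read 0x26 idx=23: raw=0x2A007 flags P=1 W=1 U=1 S=0
  [2] read 0x2A idx=29: raw=0x2C007 flags P=1 W=1 U=1 S=0
  [3] read 0x2C idx=20: raw=0x2D003 flags P=1 W=1 U=0 S=0
  ✗ PROTECTION_VIOLATION  [4 reads]
#2 VA=0xB84C0000B28 (r,user):
  [0] read 0x18 idx=23: raw=0x30007 flags P=1 W=1 U=1 S=0
  [1] read 0x30 idx=19: raw=0x34087 flags P=1 W=1 U=1 S=1
  → PA=0x34B28 (huge @L1)  (2 entries read)
#3 VA=0xC8000000A0A (w,kernel):
  [0] read 0x18 idx=25: raw=0x36087 flags P=1 W=1 U=1 S=1
  → PA=0x36A0A (huge @L0)  (1 entries read)

Entries read for #3: 1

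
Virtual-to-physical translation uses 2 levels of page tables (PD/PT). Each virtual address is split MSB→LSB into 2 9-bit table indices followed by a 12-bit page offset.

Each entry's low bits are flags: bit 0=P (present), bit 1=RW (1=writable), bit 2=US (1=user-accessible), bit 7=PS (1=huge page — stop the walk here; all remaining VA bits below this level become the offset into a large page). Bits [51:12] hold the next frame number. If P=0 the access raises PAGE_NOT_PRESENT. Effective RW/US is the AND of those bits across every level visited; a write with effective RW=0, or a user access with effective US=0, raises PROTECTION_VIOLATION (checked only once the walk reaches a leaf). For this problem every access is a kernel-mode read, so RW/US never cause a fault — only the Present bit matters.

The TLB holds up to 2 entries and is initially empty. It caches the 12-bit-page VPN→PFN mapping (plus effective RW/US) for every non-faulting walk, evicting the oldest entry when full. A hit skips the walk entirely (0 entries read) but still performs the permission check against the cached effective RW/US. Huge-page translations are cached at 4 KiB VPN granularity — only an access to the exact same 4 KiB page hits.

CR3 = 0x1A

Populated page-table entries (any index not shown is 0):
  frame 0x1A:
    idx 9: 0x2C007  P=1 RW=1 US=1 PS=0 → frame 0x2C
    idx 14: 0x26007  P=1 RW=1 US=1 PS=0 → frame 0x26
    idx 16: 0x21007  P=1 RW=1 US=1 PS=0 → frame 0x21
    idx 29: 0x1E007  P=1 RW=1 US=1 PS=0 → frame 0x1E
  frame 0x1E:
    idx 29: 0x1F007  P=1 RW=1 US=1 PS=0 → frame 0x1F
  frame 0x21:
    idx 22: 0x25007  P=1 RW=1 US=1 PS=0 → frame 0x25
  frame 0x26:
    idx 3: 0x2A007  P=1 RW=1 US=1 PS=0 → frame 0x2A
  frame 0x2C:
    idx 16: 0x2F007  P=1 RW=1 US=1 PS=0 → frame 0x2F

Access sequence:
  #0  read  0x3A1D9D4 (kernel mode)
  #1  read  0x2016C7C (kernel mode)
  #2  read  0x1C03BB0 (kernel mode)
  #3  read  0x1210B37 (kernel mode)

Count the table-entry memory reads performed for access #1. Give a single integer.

Walk each access:
#0 VA=0x3A1D9D4 (r,kernel):
  L0: frame=0x1A idx=29 entry=0x1E007 [P=1 RW=1 US=1 PS=0]
  L1: frame=0x1E idx=29 entry=0x1F007 [P=1 RW=1 US=1 PS=0]
  ⇒ phys 0x1F9D4  [2 reads]
#1 VA=0x2016C7C (r,kernel):
  L0: frame=0x1A idx=16 entry=0x21007 [P=1 RW=1 US=1 PS=0]
  L1: frame=0x21 idx=22 entry=0x25007 [P=1 RW=1 US=1 PS=0]
  ⇒ phys 0x25C7C  [2 reads]
#2 VA=0x1C03BB0 (r,kernel):
  L0: frame=0x1A idx=14 entry=0x26007 [P=1 RW=1 US=1 PS=0]
  L1: frame=0x26 idx=3 entry=0x2A007 [P=1 RW=1 US=1 PS=0]
  ⇒ phys 0x2ABB0  [2 reads]
#3 VA=0x1210B37 (r,kernel):
  L0: frame=0x1A idx=9 entry=0x2C007 [P=1 RW=1 US=1 PS=0]
  L1: frame=0x2C idx=16 entry=0x2F007 [P=1 RW=1 US=1 PS=0]
  ⇒ phys 0x2FB37  [2 reads]

Entries read for #1: 2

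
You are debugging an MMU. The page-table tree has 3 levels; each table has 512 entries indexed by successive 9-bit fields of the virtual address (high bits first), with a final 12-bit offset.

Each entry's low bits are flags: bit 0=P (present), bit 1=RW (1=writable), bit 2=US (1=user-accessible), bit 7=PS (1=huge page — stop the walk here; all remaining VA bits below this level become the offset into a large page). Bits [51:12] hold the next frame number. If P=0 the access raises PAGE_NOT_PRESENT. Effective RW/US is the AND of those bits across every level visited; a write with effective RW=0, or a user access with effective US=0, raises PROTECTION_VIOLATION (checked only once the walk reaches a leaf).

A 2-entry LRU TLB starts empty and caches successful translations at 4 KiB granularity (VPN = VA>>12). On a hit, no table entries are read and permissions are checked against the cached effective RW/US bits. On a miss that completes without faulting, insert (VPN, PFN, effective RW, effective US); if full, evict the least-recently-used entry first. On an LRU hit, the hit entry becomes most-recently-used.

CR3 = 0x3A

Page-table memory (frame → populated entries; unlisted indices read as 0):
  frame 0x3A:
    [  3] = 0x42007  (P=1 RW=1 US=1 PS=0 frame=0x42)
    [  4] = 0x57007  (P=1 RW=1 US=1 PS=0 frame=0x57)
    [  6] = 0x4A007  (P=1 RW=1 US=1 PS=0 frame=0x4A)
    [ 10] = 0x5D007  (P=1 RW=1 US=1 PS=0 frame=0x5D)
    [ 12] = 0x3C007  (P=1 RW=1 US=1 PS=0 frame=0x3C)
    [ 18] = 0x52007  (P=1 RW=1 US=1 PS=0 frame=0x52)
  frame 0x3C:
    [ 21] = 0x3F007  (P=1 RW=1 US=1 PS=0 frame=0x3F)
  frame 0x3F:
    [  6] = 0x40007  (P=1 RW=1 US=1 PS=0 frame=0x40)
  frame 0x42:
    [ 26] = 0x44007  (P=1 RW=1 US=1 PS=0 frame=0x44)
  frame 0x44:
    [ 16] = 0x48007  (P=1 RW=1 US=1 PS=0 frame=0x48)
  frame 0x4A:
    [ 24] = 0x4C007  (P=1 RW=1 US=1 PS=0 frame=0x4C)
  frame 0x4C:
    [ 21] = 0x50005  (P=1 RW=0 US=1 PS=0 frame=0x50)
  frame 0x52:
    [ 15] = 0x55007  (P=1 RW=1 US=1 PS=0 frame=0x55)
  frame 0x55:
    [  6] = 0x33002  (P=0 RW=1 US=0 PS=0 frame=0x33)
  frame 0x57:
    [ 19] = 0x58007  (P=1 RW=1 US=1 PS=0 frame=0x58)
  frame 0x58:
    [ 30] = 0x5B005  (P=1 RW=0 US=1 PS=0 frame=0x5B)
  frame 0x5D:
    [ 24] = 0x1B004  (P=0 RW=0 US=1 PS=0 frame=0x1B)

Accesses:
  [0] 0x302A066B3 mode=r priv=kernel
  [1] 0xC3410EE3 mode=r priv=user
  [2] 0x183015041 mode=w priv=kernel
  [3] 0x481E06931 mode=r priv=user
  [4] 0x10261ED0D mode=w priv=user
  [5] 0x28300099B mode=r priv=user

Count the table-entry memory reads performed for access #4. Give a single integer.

Per-access translation:
#0 VA=0x302A066B3 (r,kernel):
  L0 @0x3A[12] → 0x3C007  P=1,RW=1,US=1,PS=0
  L1 @0x3C[21] → 0x3F007  P=1,RW=1,US=1,PS=0
  L2 @0x3F[6] → 0x40007  P=1,RW=1,US=1,PS=0
  ✓ 0x406B3  — 3 lookups
#1 VA=0xC3410EE3 (r,user):
  L0 @0x3A[3] → 0x42007  P=1,RW=1,US=1,PS=0
  L1 @0x42[26] → 0x44007  P=1,RW=1,US=1,PS=0
  L2 @0x44[16] → 0x48007  P=1,RW=1,US=1,PS=0
  ✓ 0x48EE3  — 3 lookups
#2 VA=0x183015041 (w,kernel):
  L0 @0x3A[6] → 0x4A007  P=1,RW=1,US=1,PS=0
  L1 @0x4A[24] → 0x4C007  P=1,RW=1,US=1,PS=0
  L2 @0x4C[21] → 0x50005  P=1,RW=0,US=1,PS=0
  → PROTECTION_VIOLATION  (3 entries read)
#3 VA=0x481E06931 (r,user):
  L0 @0x3A[18] → 0x52007  P=1,RW=1,US=1,PS=0
  L1 @0x52[15] → 0x55007  P=1,RW=1,US=1,PS=0
  L2 @0x55[6] → 0x33002  P=0,RW=1,US=0,PS=0
  → PAGE_NOT_PRESENT  (3 entries read)
#4 VA=0x10261ED0D (w,user):
  L0 @0x3A[4] → 0x57007  P=1,RW=1,US=1,PS=0
  L1 @0x57[19] → 0x58007  P=1,RW=1,US=1,PS=0
  L2 @0x58[30] → 0x5B005  P=1,RW=0,US=1,PS=0
  → PROTECTION_VIOLATION  (3 entries read)
#5 VA=0x28300099B (r,user):
  L0 @0x3A[10] → 0x5D007  P=1,RW=1,US=1,PS=0
  L1 @0x5D[24] → 0x1B004  P=0,RW=0,US=1,PS=0
  → PAGE_NOT_PRESENT  (2 entries read)

Entries read for #4: 3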